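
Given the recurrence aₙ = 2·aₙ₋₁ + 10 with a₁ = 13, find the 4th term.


Computing step by step:
a_1 = 13
a_2 = 36
a_3 = 82
a_4 = 174


a_4 = 174


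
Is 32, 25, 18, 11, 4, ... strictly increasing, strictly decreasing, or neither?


Differences: -7, -7, -7, -7
All differences < 0 → strictly DECREASING

Monotonically decreasing


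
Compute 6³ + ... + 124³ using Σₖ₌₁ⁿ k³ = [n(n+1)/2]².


Σₖ₌6^124 k³ = [124·125/2]² − [5·6/2]²
= 60062500 − 225 = 60062275

Σk³ = 60062275


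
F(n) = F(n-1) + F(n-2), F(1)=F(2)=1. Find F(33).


Fibonacci sequence: 1, 1, 2, 3, 5, 8, 13, 21, 34, 55, 89, ...
F(33) = 3524578

F(33) = 3524578


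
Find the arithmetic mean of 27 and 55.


AM = (27 + 55)/2 = 82/2 = 41

AM = 41


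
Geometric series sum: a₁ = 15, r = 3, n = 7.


Sₙ = 15×(3^7 - 1)/(3 - 1)
= 15×(2187 - 1)/2
= 15×2186/2
= 16395

S_7 = 16395


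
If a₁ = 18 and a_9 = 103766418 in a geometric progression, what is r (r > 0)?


r^(n-1) = aₙ/a₁
r^8 = 103766418/18 = 5764801
r = 5764801^(1/8)
= ±7; taking r > 0 gives r = 7

r = 7


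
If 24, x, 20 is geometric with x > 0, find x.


GM = √(24×20) = √480 = 21.9089

GM = 21.9089


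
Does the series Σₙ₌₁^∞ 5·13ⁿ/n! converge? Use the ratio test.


aₙ = 5·13^n/n!
a_{n+1}/aₙ = 13^(n+1)/(n+1)! × n!/13^n  (constant 5 cancels)
= 13/(n+1)
L = lim(n→∞) 13/(n+1) = 0
L < 1 → series CONVERGES

Converges (ratio test: L = 0 < 1)


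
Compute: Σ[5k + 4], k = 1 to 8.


Σ(5k+4) = 5·Σk + 4·n
= 5·36 + 4·8
= 180 + 32 = 212

Σ = 212


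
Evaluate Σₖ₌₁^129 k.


n(n+1)/2 = 129×130/2 = 16770/2 = 8385

Σk = 8385


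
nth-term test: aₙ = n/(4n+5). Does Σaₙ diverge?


lim(n→∞) n/(4n+5) = 1/4 = 1/4  (divide numerator and denominator by n)
lim aₙ = 1/4 ≠ 0 → series DIVERGES

Diverges (lim aₙ = 1/4 ≠ 0)


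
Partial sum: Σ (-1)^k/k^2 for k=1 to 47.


S = -1 + 1/4 - 1/9 + 1/16 - 1/25 + 1/36 - 1/49 + 1/64 ± ...
= -0.8227
(Full series converges to -π²/12 ≈ -0.8225)

S_47 = -0.8227


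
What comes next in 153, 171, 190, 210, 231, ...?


Pattern: triangular numbers: n(n+1)/2
Terms: 153, 171, 190, 210, 231
Next term = 253

Next term = 253


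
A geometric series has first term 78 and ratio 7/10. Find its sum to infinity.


S∞ = a₁/(1-r) = 78/(1 - 7/10)
= 78/(3/10)
= 260

S∞ = 260


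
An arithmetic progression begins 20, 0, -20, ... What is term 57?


aₙ = a₁ + (n-1)d
= 20 + (57-1)×-20
= 20 - 1120
= -1100

a_57 = -1100


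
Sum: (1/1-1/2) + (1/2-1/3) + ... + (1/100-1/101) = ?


Telescoping: adjacent terms cancel.
= 1/1 - 1/101
= 1 - 1/101 = 100/101

Sum = 100/101


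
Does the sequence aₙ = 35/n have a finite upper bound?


a₁ = 35, a₂ = 35/2, a₃ = 35/3, ...
0 < aₙ ≤ 35 for all n ≥ 1
Lower bound: 0, Upper bound: 35
The sequence IS bounded

Bounded (0 < aₙ ≤ 35)


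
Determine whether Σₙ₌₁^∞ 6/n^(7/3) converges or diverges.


p-series test: Σ c/n^p converges if p > 1, diverges if p ≤ 1 (constant c > 0 doesn't affect convergence).
p = 7/3
7/3 > 1 → CONVERGES

Converges (p = 7/3 > 1)


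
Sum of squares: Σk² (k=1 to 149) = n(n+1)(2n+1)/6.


n = 149
n(n+1)(2n+1)/6 = 149×150×299/6
= 6682650/6 = 1113775

Σk² = 1113775


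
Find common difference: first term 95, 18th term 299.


d = (aₙ - a₁)/(n-1)
= (299 - 95)/(18-1)
= 204/17 = 12

d = 12


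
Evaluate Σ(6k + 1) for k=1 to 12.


Σ(6k+1) = 6·Σk + 1·n
= 6·78 + 1·12
= 468 + 12 = 480

Σ = 480


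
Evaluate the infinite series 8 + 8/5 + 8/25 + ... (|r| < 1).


S∞ = a₁/(1-r) = 8/(1 - 1/5)
= 8/(4/5)
= 10

S∞ = 10


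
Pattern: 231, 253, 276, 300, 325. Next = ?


Pattern: triangular numbers: n(n+1)/2
Terms: 231, 253, 276, 300, 325
Next term = 351

Next term = 351


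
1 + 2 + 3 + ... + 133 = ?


n(n+1)/2 = 133×134/2 = 17822/2 = 8911

Σk = 8911


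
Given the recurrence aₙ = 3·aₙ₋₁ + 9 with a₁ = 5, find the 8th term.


Computing step by step:
a_1 = 5
a_2 = 24
a_3 = 81
a_4 = 252
a_5 = 765
a_6 = 2304
a_7 = 6921
a_8 = 20772


a_8 = 20772


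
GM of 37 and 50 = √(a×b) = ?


GM = √(37×50) = √1850 = 43.0116

GM = 43.0116


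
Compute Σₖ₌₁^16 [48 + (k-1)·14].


aₙ = 48 + (16-1)×14 = 258
Sₙ = n(a₁+aₙ)/2 = 16×(48+258)/2
= 16×306/2 = 2448

S_16 = 2448


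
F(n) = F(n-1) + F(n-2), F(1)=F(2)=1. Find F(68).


Fibonacci sequence: 1, 1, 2, 3, 5, 8, 13, 21, 34, 55, 89, ...
F(68) = 72723460248141

F(68) = 72723460248141


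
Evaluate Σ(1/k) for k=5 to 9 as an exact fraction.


Σₖ₌5^9 1/k = 1/5 + 1/6 + 1/7 + 1/8 + 1/9
= 1879/2520
≈ 0.7456

Sum = 1879/2520 ≈ 0.7456


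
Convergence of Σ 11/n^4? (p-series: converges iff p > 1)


p-series test: Σ c/n^p converges if p > 1, diverges if p ≤ 1 (constant c > 0 doesn't affect convergence).
p = 4
4 > 1 → CONVERGES

Converges (p = 4 > 1)


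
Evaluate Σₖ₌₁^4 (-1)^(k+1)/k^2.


S = 1 - 1/4 + 1/9 - 1/16
= 0.7986
(Full series converges to +π²/12 ≈ +0.8225)

S_4 = 0.7986


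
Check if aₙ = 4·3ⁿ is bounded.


aₙ = 4·3ⁿ → as n→∞, aₙ→∞ (since base 3 > 1)
No finite upper bound exists
The sequence is UNBOUNDED

Unbounded (aₙ → ∞ as n → ∞)


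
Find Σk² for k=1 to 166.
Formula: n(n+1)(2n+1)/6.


n = 166
n(n+1)(2n+1)/6 = 166×167×333/6
= 9231426/6 = 1538571

Σk² = 1538571


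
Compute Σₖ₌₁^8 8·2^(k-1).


Sₙ = 8×(2^8 - 1)/(2 - 1)
= 8×(256 - 1)/1
= 8×255/1
= 2040

S_8 = 2040


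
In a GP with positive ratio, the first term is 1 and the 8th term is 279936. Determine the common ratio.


r^(n-1) = aₙ/a₁
r^7 = 279936/1 = 279936
r = 279936^(1/7)
= 6

r = 6


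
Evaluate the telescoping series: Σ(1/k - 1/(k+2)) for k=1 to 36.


Telescoping with gap 2: two head and two tail terms survive.
= (1 + 1/2) - (1/37 + 1/38)
= 3/2 - 1/37 - 1/38 = 1017/703

Sum = 1017/703


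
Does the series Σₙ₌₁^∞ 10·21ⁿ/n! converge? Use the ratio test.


aₙ = 10·21^n/n!
a_{n+1}/aₙ = 21^(n+1)/(n+1)! × n!/21^n  (constant 10 cancels)
= 21/(n+1)
L = lim(n→∞) 21/(n+1) = 0
L < 1 → series CONVERGES

Converges (ratio test: L = 0 < 1)


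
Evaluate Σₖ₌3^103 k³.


Σₖ₌3^103 k³ = [103·104/2]² − [2·3/2]²
= 28686736 − 9 = 28686727

Σk³ = 28686727


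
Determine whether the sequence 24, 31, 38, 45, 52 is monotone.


Differences: 7, 7, 7, 7
All differences > 0 → strictly INCREASING

Monotonically increasing


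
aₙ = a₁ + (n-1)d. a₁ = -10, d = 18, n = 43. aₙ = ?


aₙ = a₁ + (n-1)d
= -10 + (43-1)×18
= -10 + 756
= 746

a_43 = 746


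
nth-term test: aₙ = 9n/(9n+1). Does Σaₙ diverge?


lim(n→∞) 9n/(9n+1) = 9/9 = 1  (divide numerator and denominator by n)
lim aₙ = 1 ≠ 0 → series DIVERGES

Diverges (lim aₙ = 1 ≠ 0)


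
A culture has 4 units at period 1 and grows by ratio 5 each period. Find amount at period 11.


aₙ = a₁·r^(n-1)
= 4×5^10
= 4×9765625
= 39062500

a_11 = 39062500


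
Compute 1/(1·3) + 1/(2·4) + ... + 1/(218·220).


1/(k(k+2)) = (1/2)·(1/k - 1/(k+2)) (partial fractions)
Telescoping: Σ = (1/2)·(1 + 1/2 - 1/219 - 1/220) = 71831/96360

Sum = 71831/96360


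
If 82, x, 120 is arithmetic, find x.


AM = (82 + 120)/2 = 202/2 = 101

AM = 101


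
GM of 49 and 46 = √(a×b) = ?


GM = √(49×46) = √2254 = 47.4763

GM = 47.4763


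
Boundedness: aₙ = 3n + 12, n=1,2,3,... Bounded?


aₙ = 3n + 12 → as n→∞, aₙ→∞
No finite upper bound exists
The sequence is UNBOUNDED

Unbounded (aₙ → ∞ as n → ∞)


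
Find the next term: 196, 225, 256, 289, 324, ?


Pattern: perfect squares: n²
Terms: 196, 225, 256, 289, 324
Next term = 361

Next term = 361


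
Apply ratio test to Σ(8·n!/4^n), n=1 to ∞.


aₙ = 8·n!/4^n
a_{n+1}/aₙ = (n+1)!/4^(n+1) × 4^n/n!  (constant 8 cancels)
= (n+1)/4
L = lim(n→∞) (n+1)/4 = ∞
L > 1 → series DIVERGES

Diverges (ratio test: L = ∞ > 1)


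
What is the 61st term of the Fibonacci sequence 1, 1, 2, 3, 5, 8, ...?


Fibonacci sequence: 1, 1, 2, 3, 5, 8, 13, 21, 34, 55, 89, ...
F(61) = 2504730781961

F(61) = 2504730781961


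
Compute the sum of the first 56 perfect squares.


n = 56
n(n+1)(2n+1)/6 = 56×57×113/6
= 360696/6 = 60116

Σk² = 60116


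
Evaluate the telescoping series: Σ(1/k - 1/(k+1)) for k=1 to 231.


Telescoping: adjacent terms cancel.
= 1/1 - 1/232
= 1 - 1/232 = 231/232

Sum = 231/232


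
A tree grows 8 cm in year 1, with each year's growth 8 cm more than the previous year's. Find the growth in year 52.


aₙ = a₁ + (n-1)d
= 8 + (52-1)×8
= 8 + 408
= 416

a_52 = 416


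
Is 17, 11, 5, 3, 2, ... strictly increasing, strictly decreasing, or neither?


Differences: -6, -6, -2, -1
All differences < 0 → strictly DECREASING

Monotonically decreasing


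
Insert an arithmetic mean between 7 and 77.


AM = (7 + 77)/2 = 84/2 = 42

AM = 42


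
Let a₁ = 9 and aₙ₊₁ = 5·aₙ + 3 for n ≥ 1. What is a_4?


Computing step by step:
a_1 = 9
a_2 = 48
a_3 = 243
a_4 = 1218


a_4 = 1218


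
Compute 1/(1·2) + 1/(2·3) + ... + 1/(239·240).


1/(k(k+1)) = 1/k - 1/(k+1) (partial fractions)
Telescoping: Σ = 1 - 1/240 = 239/240

Sum = 239/240


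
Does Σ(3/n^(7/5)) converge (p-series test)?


p-series test: Σ c/n^p converges if p > 1, diverges if p ≤ 1 (constant c > 0 doesn't affect convergence).
p = 7/5
7/5 > 1 → CONVERGES

Converges (p = 7/5 > 1)


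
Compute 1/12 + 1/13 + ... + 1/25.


Σₖ₌12^25 1/k = 1/12 + 1/13 + 1/14 + ... + 1/25
= 21311994931/26771144400
≈ 0.7961

Sum = 21311994931/26771144400 ≈ 0.7961


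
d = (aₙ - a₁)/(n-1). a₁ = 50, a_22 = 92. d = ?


d = (aₙ - a₁)/(n-1)
= (92 - 50)/(22-1)
= 42/21 = 2

d = 2


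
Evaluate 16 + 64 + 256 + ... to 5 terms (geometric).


Sₙ = 16×(4^5 - 1)/(4 - 1)
= 16×(1024 - 1)/3
= 16×1023/3
= 5456

S_5 = 5456


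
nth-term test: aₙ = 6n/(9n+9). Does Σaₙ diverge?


lim(n→∞) 6n/(9n+9) = 6/9 = 2/3  (divide numerator and denominator by n)
lim aₙ = 2/3 ≠ 0 → series DIVERGES

Diverges (lim aₙ = 2/3 ≠ 0)


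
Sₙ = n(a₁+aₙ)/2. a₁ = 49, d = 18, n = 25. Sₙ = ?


aₙ = 49 + (25-1)×18 = 481
Sₙ = n(a₁+aₙ)/2 = 25×(49+481)/2
= 25×530/2 = 6625

S_25 = 6625


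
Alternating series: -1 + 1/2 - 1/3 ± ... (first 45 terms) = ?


S = -1 + 1/2 - 1/3 + 1/4 - 1/5 + 1/6 - 1/7 + 1/8 ± ...
= -0.7041
(Full series converges to -ln(2) ≈ -0.6931)

S_45 = -0.7041


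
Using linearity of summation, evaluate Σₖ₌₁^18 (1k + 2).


Σ(1k+2) = 1·Σk + 2·n
= 1·171 + 2·18
= 171 + 36 = 207

Σ = 207


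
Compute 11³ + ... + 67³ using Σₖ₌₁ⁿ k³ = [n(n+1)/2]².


Σₖ₌11^67 k³ = [67·68/2]² − [10·11/2]²
= 5189284 − 3025 = 5186259

Σk³ = 5186259


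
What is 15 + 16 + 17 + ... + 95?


Σₖ₌15^95 k = Σₖ₌₁^95 k − Σₖ₌₁^14 k
= 95·96/2 − 14·15/2
= 4560 − 105 = 4455

Σk = 4455


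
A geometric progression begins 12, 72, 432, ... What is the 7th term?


aₙ = a₁·r^(n-1)
= 12×6^6
= 12×46656
= 559872

a_7 = 559872


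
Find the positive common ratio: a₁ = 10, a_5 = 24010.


r^(n-1) = aₙ/a₁
r^4 = 24010/10 = 2401
r = 2401^(1/4)
= ±7; taking r > 0 gives r = 7

r = 7


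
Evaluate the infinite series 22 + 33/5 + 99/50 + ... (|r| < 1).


S∞ = a₁/(1-r) = 22/(1 - 3/10)
= 22/(7/10)
= 220/7

S∞ = 220/7


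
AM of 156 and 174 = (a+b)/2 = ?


AM = (156 + 174)/2 = 330/2 = 165

AM = 165


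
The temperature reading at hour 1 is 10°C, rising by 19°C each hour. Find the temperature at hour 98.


aₙ = a₁ + (n-1)d
= 10 + (98-1)×19
= 10 + 1843
= 1853

a_98 = 1853


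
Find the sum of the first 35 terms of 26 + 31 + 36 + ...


aₙ = 26 + (35-1)×5 = 196
Sₙ = n(a₁+aₙ)/2 = 35×(26+196)/2
= 35×222/2 = 3885

S_35 = 3885


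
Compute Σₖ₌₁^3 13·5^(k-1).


Sₙ = 13×(5^3 - 1)/(5 - 1)
= 13×(125 - 1)/4
= 13×124/4
= 403

S_3 = 403


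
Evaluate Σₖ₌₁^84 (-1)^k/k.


S = -1 + 1/2 - 1/3 + 1/4 - 1/5 + 1/6 - 1/7 + 1/8 ± ...
= -0.6872
(Full series converges to -ln(2) ≈ -0.6931)

S_84 = -0.6872


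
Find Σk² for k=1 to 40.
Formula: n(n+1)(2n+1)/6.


n = 40
n(n+1)(2n+1)/6 = 40×41×81/6
= 132840/6 = 22140

Σk² = 22140


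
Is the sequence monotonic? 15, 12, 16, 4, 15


Differences: -3, 4, -12, 11
Difference at position 2 is +4 (> 0) but position 1 is -3 (< 0) — sequence both rises and falls
→ NOT monotonic

Not monotonic


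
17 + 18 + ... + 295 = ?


Σₖ₌17^295 k = Σₖ₌₁^295 k − Σₖ₌₁^16 k
= 295·296/2 − 16·17/2
= 43660 − 136 = 43524

Σk = 43524


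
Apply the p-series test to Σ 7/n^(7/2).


p-series test: Σ c/n^p converges if p > 1, diverges if p ≤ 1 (constant c > 0 doesn't affect convergence).
p = 7/2
7/2 > 1 → CONVERGES

Converges (p = 7/2 > 1)


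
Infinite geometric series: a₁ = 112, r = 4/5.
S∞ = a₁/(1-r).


S∞ = a₁/(1-r) = 112/(1 - 4/5)
= 112/(1/5)
= 560

S∞ = 560


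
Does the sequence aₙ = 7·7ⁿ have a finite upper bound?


aₙ = 7·7ⁿ → as n→∞, aₙ→∞ (since base 7 > 1)
No finite upper bound exists
The sequence is UNBOUNDED

Unbounded (aₙ → ∞ as n → ∞)


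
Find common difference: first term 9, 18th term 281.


d = (aₙ - a₁)/(n-1)
= (281 - 9)/(18-1)
= 272/17 = 16

d = 16


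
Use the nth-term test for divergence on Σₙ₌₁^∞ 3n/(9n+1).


lim(n→∞) 3n/(9n+1) = 3/9 = 1/3  (divide numerator and denominator by n)
lim aₙ = 1/3 ≠ 0 → series DIVERGES

Diverges (lim aₙ = 1/3 ≠ 0)


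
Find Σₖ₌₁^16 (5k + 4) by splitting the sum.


Σ(5k+4) = 5·Σk + 4·n
= 5·136 + 4·16
= 680 + 64 = 744

Σ = 744


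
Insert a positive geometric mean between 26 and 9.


GM = √(26×9) = √234 = 15.2971

GM = 15.2971


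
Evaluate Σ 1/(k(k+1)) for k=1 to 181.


1/(k(k+1)) = 1/k - 1/(k+1) (partial fractions)
Telescoping: Σ = 1 - 1/182 = 181/182

Sum = 181/182


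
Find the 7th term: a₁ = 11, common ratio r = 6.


aₙ = a₁·r^(n-1)
= 11×6^6
= 11×46656
= 513216

a_7 = 513216


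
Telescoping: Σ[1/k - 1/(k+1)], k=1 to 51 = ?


Telescoping: adjacent terms cancel.
= 1/1 - 1/52
= 1 - 1/52 = 51/52

Sum = 51/52


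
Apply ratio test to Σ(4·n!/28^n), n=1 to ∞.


aₙ = 4·n!/28^n
a_{n+1}/aₙ = (n+1)!/28^(n+1) × 28^n/n!  (constant 4 cancels)
= (n+1)/28
L = lim(n→∞) (n+1)/28 = ∞
L > 1 → series DIVERGES

Diverges (ratio test: L = ∞ > 1)


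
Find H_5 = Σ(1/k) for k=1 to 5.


H_5 = 1/1 + 1/2 + 1/3 + 1/4 + 1/5
= 137/60
≈ 2.2833

H_5 = 137/60 ≈ 2.2833


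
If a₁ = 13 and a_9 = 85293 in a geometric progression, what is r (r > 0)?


r^(n-1) = aₙ/a₁
r^8 = 85293/13 = 6561
r = 6561^(1/8)
= ±3; taking r > 0 gives r = 3

r = 3


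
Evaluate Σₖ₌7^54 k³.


Σₖ₌7^54 k³ = [54·55/2]² − [6·7/2]²
= 2205225 − 441 = 2204784

Σk³ = 2204784


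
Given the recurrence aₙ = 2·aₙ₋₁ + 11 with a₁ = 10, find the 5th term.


Computing step by step:
a_1 = 10
a_2 = 31
a_3 = 73
a_4 = 157
a_5 = 325


a_5 = 325


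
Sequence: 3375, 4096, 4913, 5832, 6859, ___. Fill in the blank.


Pattern: perfect cubes: n³
Terms: 3375, 4096, 4913, 5832, 6859
Next term = 8000

Next term = 8000


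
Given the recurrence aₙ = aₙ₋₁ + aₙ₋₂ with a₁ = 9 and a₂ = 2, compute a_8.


Computing iteratively: 9, 2, 11, 13, 24, 37, 61, 98
a_8 = 98

a_8 = 98


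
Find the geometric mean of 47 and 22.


GM = √(47×22) = √1034 = 32.1559

GM = 32.1559


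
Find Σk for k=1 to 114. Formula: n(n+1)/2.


n(n+1)/2 = 114×115/2 = 13110/2 = 6555

Σk = 6555


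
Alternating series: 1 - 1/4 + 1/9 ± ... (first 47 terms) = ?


S = 1 - 1/4 + 1/9 - 1/16 + 1/25 - 1/36 + 1/49 - 1/64 ± ...
= 0.8227
(Full series converges to +π²/12 ≈ +0.8225)

S_47 = 0.8227


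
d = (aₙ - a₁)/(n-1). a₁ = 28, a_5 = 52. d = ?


d = (aₙ - a₁)/(n-1)
= (52 - 28)/(5-1)
= 24/4 = 6

d = 6


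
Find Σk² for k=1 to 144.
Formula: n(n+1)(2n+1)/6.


n = 144
n(n+1)(2n+1)/6 = 144×145×289/6
= 6034320/6 = 1005720

Σk² = 1005720


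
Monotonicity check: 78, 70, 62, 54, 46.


Differences: -8, -8, -8, -8
All differences < 0 → strictly DECREASING

Monotonically decreasing


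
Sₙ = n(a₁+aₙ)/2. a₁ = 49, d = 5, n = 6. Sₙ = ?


aₙ = 49 + (6-1)×5 = 74
Sₙ = n(a₁+aₙ)/2 = 6×(49+74)/2
= 6×123/2 = 369

S_6 = 369


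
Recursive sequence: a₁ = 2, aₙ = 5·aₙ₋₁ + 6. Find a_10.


Computing step by step:
a_1 = 2
a_2 = 16
a_3 = 86
a_4 = 436
a_5 = 2186
a_6 = 10936
a_7 = 54686
a_8 = 273436
a_9 = 1367186
a_10 = 6835936


a_10 = 6835936


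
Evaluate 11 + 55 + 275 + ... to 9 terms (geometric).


Sₙ = 11×(5^9 - 1)/(5 - 1)
= 11×(1953125 - 1)/4
= 11×1953124/4
= 5371091

S_9 = 5371091


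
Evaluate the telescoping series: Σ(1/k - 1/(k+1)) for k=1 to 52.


Telescoping: adjacent terms cancel.
= 1/1 - 1/53
= 1 - 1/53 = 52/53

Sum = 52/53


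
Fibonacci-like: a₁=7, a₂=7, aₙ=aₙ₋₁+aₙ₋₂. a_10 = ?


Computing iteratively: 7, 7, 14, 21, 35, 56, 91, 147, 238, 385
a_10 = 385

a_10 = 385


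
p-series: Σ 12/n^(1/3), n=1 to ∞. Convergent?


p-series test: Σ c/n^p converges if p > 1, diverges if p ≤ 1 (constant c > 0 doesn't affect convergence).
p = 1/3
1/3 ≤ 1 → DIVERGES

Diverges (p = 1/3 ≤ 1)


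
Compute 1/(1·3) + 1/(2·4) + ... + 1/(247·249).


1/(k(k+2)) = (1/2)·(1/k - 1/(k+2)) (partial fractions)
Telescoping: Σ = (1/2)·(1 + 1/2 - 1/248 - 1/249) = 92131/123504

Sum = 92131/123504


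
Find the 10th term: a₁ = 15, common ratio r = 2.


aₙ = a₁·r^(n-1)
= 15×2^9
= 15×512
= 7680

a_10 = 7680


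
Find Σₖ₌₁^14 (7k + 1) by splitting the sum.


Σ(7k+1) = 7·Σk + 1·n
= 7·105 + 1·14
= 735 + 14 = 749

Σ = 749


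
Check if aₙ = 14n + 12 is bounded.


aₙ = 14n + 12 → as n→∞, aₙ→∞
No finite upper bound exists
The sequence is UNBOUNDED

Unbounded (aₙ → ∞ as n → ∞)


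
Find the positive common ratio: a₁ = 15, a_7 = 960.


r^(n-1) = aₙ/a₁
r^6 = 960/15 = 64
r = 64^(1/6)
= ±2; taking r > 0 gives r = 2

r = 2


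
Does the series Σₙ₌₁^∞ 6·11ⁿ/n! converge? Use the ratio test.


aₙ = 6·11^n/n!
a_{n+1}/aₙ = 11^(n+1)/(n+1)! × n!/11^n  (constant 6 cancels)
= 11/(n+1)
L = lim(n→∞) 11/(n+1) = 0
L < 1 → series CONVERGES

Converges (ratio test: L = 0 < 1)


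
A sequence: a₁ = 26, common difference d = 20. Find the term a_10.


aₙ = a₁ + (n-1)d
= 26 + (10-1)×20
= 26 + 180
= 206

a_10 = 206


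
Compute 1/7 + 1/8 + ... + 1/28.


Σₖ₌7^28 1/k = 1/7 + 1/8 + 1/9 + ... + 1/28
= 118636677563/80313433200
≈ 1.4772

Sum = 118636677563/80313433200 ≈ 1.4772


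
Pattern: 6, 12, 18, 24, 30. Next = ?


Pattern: arithmetic (d=6)
Terms: 6, 12, 18, 24, 30
Next term = 36

Next term = 36


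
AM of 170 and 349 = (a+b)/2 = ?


AM = (170 + 349)/2 = 519/2 = 259.5

AM = 259.5


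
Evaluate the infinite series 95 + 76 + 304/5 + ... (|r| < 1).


S∞ = a₁/(1-r) = 95/(1 - 4/5)
= 95/(1/5)
= 475

S∞ = 475


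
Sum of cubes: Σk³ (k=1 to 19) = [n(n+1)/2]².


n(n+1)/2 = 19×20/2 = 190
Σk³ = 190² = 36100

Σk³ = 36100


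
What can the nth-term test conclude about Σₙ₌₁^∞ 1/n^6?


lim(n→∞) 1/n^6 = 0
lim aₙ = 0 → nth-term test is INCONCLUSIVE
(Need other tests; this is actually a convergent p-series with p=6 > 1)

Inconclusive (lim aₙ = 0; need another test)


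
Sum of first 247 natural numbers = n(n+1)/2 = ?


n(n+1)/2 = 247×248/2 = 61256/2 = 30628

Σk = 30628


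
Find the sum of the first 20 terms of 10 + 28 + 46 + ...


aₙ = 10 + (20-1)×18 = 352
Sₙ = n(a₁+aₙ)/2 = 20×(10+352)/2
= 20×362/2 = 3620

S_20 = 3620


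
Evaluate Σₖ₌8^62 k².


Σₖ₌8^62 k² = Σₖ₌₁^62 k² − Σₖ₌₁^7 k²
= 62·63·125/6 − 7·8·15/6
= 81375 − 140 = 81235

Σk² = 81235


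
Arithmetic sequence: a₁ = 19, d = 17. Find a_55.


aₙ = a₁ + (n-1)d
= 19 + (55-1)×17
= 19 + 918
= 937

a_55 = 937


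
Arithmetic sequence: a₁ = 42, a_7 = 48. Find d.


d = (aₙ - a₁)/(n-1)
= (48 - 42)/(7-1)
= 6/6 = 1

d = 1


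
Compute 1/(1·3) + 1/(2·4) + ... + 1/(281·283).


1/(k(k+2)) = (1/2)·(1/k - 1/(k+2)) (partial fractions)
Telescoping: Σ = (1/2)·(1 + 1/2 - 1/282 - 1/283) = 29786/39903

Sum = 29786/39903


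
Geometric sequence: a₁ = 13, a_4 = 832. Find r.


r^(n-1) = aₙ/a₁
r^3 = 832/13 = 64
r = 64^(1/3)
= 4

r = 4


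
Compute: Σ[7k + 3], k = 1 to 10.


Σ(7k+3) = 7·Σk + 3·n
= 7·55 + 3·10
= 385 + 30 = 415

Σ = 415


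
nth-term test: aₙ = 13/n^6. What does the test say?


lim(n→∞) 13/n^6 = 0
lim aₙ = 0 → nth-term test is INCONCLUSIVE
(Need other tests; this is actually a convergent p-series with p=6 > 1)

Inconclusive (lim aₙ = 0; need another test)


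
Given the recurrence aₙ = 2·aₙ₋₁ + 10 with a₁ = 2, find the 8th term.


Computing step by step:
a_1 = 2
a_2 = 14
a_3 = 38
a_4 = 86
a_5 = 182
a_6 = 374
a_7 = 758
a_8 = 1526


a_8 = 1526


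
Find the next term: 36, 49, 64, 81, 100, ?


Pattern: perfect squares: n²
Terms: 36, 49, 64, 81, 100
Next term = 121

Next term = 121


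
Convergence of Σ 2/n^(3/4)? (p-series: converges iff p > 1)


p-series test: Σ c/n^p converges if p > 1, diverges if p ≤ 1 (constant c > 0 doesn't affect convergence).
p = 3/4
3/4 ≤ 1 → DIVERGES

Diverges (p = 3/4 ≤ 1)


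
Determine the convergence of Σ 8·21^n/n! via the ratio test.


aₙ = 8·21^n/n!
a_{n+1}/aₙ = 21^(n+1)/(n+1)! × n!/21^n  (constant 8 cancels)
= 21/(n+1)
L = lim(n→∞) 21/(n+1) = 0
L < 1 → series CONVERGES

Converges (ratio test: L = 0 < 1)


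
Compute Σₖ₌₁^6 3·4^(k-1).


Sₙ = 3×(4^6 - 1)/(4 - 1)
= 3×(4096 - 1)/3
= 3×4095/3
= 4095

S_6 = 4095


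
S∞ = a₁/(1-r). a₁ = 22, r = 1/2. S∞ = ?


S∞ = a₁/(1-r) = 22/(1 - 1/2)
= 22/(1/2)
= 44

S∞ = 44


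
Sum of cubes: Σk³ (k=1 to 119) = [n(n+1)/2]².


n(n+1)/2 = 119×120/2 = 7140
Σk³ = 7140² = 50979600

Σk³ = 50979600


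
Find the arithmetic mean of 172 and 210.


AM = (172 + 210)/2 = 382/2 = 191

AM = 191


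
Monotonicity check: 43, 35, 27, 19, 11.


Differences: -8, -8, -8, -8
All differences < 0 → strictly DECREASING

Monotonically decreasing


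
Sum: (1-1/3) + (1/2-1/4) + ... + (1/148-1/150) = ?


Telescoping with gap 2: two head and two tail terms survive.
= (1 + 1/2) - (1/149 + 1/150)
= 3/2 - 1/149 - 1/150 = 16613/11175

Sum = 16613/11175


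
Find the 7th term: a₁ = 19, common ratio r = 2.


aₙ = a₁·r^(n-1)
= 19×2^6
= 19×64
= 1216

a_7 = 1216


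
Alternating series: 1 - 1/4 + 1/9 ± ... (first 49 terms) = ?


S = 1 - 1/4 + 1/9 - 1/16 + 1/25 - 1/36 + 1/49 - 1/64 ± ...
= 0.8227
(Full series converges to +π²/12 ≈ +0.8225)

S_49 = 0.8227


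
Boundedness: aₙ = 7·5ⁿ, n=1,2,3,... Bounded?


aₙ = 7·5ⁿ → as n→∞, aₙ→∞ (since base 5 > 1)
No finite upper bound exists
The sequence is UNBOUNDED

Unbounded (aₙ → ∞ as n → ∞)


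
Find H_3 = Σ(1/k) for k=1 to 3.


H_3 = 1/1 + 1/2 + 1/3
= 11/6
≈ 1.8333

H_3 = 11/6 ≈ 1.8333


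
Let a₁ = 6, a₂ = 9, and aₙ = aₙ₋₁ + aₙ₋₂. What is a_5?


Computing iteratively: 6, 9, 15, 24, 39
a_5 = 39

a_5 = 39


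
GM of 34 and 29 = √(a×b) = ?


GM = √(34×29) = √986 = 31.4006

GM = 31.4006


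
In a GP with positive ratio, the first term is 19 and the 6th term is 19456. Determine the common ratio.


r^(n-1) = aₙ/a₁
r^5 = 19456/19 = 1024
r = 1024^(1/5)
= 4

r = 4


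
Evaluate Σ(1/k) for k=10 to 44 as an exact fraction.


Σₖ₌10^44 1/k = 1/10 + 1/11 + 1/12 + ... + 1/44
= 14541561179784203689/9419588158802421600
≈ 1.5438

Sum = 14541561179784203689/9419588158802421600 ≈ 1.5438


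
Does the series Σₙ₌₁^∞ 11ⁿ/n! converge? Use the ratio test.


aₙ = 11^n/n!
a_{n+1}/aₙ = 11^(n+1)/(n+1)! × n!/11^n
= 11/(n+1)
L = lim(n→∞) 11/(n+1) = 0
L < 1 → series CONVERGES

Converges (ratio test: L = 0 < 1)


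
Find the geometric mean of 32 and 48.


GM = √(32×48) = √1536 = 39.1918

GM = 39.1918


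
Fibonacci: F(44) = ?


Fibonacci sequence: 1, 1, 2, 3, 5, 8, 13, 21, 34, 55, 89, ...
F(44) = 701408733

F(44) = 701408733


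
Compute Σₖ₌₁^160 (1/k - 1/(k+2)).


Telescoping with gap 2: two head and two tail terms survive.
= (1 + 1/2) - (1/161 + 1/162)
= 3/2 - 1/161 - 1/162 = 19400/13041

Sum = 19400/13041


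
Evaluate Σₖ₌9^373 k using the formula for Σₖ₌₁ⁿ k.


Σₖ₌9^373 k = Σₖ₌₁^373 k − Σₖ₌₁^8 k
= 373·374/2 − 8·9/2
= 69751 − 36 = 69715

Σk = 69715


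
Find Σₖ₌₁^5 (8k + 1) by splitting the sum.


Σ(8k+1) = 8·Σk + 1·n
= 8·15 + 1·5
= 120 + 5 = 125

Σ = 125


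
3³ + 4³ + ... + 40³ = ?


Σₖ₌3^40 k³ = [40·41/2]² − [2·3/2]²
= 672400 − 9 = 672391

Σk³ = 672391


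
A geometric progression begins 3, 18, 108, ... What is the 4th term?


aₙ = a₁·r^(n-1)
= 3×6^3
= 3×216
= 648

a_4 = 648


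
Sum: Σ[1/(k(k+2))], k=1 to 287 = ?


1/(k(k+2)) = (1/2)·(1/k - 1/(k+2)) (partial fractions)
Telescoping: Σ = (1/2)·(1 + 1/2 - 1/288 - 1/289) = 124271/166464

Sum = 124271/166464


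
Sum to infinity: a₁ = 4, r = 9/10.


S∞ = a₁/(1-r) = 4/(1 - 9/10)
= 4/(1/10)
= 40

S∞ = 40


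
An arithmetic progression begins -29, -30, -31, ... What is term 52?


aₙ = a₁ + (n-1)d
= -29 + (52-1)×-1
= -29 - 51
= -80

a_52 = -80


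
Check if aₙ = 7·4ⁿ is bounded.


aₙ = 7·4ⁿ → as n→∞, aₙ→∞ (since base 4 > 1)
No finite upper bound exists
The sequence is UNBOUNDED

Unbounded (aₙ → ∞ as n → ∞)


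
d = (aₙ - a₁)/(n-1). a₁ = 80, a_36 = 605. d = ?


d = (aₙ - a₁)/(n-1)
= (605 - 80)/(36-1)
= 525/35 = 15

d = 15


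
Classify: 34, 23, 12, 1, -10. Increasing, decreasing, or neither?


Differences: -11, -11, -11, -11
All differences < 0 → strictly DECREASING

Monotonically decreasing


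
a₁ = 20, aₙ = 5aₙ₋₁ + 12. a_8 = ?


Computing step by step:
a_1 = 20
a_2 = 112
a_3 = 572
a_4 = 2872
a_5 = 14372
a_6 = 71872
a_7 = 359372
a_8 = 1796872


a_8 = 1796872


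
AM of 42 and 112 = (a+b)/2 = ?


AM = (42 + 112)/2 = 154/2 = 77

AM = 77


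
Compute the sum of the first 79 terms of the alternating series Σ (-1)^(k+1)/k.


S = 1 - 1/2 + 1/3 - 1/4 + 1/5 - 1/6 + 1/7 - 1/8 ± ...
= 0.6994
(Full series converges to +ln(2) ≈ +0.6931)

S_79 = 0.6994


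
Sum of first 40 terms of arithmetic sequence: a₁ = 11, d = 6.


aₙ = 11 + (40-1)×6 = 245
Sₙ = n(a₁+aₙ)/2 = 40×(11+245)/2
= 40×256/2 = 5120

S_40 = 5120


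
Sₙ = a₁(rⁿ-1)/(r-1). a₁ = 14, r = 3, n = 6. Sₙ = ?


Sₙ = 14×(3^6 - 1)/(3 - 1)
= 14×(729 - 1)/2
= 14×728/2
= 5096

S_6 = 5096


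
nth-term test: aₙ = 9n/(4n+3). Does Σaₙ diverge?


lim(n→∞) 9n/(4n+3) = 9/4 = 9/4  (divide numerator and denominator by n)
lim aₙ = 9/4 ≠ 0 → series DIVERGES

Diverges (lim aₙ = 9/4 ≠ 0)


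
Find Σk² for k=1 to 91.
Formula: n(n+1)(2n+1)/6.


n = 91
n(n+1)(2n+1)/6 = 91×92×183/6
= 1532076/6 = 255346

Σk² = 255346


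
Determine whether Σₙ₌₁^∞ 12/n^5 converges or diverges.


p-series test: Σ c/n^p converges if p > 1, diverges if p ≤ 1 (constant c > 0 doesn't affect convergence).
p = 5
5 > 1 → CONVERGES

Converges (p = 5 > 1)


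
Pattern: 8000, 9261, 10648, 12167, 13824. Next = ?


Pattern: perfect cubes: n³
Terms: 8000, 9261, 10648, 12167, 13824
Next term = 15625

Next term = 15625


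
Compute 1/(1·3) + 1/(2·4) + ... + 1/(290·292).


1/(k(k+2)) = (1/2)·(1/k - 1/(k+2)) (partial fractions)
Telescoping: Σ = (1/2)·(1 + 1/2 - 1/291 - 1/292) = 126875/169944

Sum = 126875/169944


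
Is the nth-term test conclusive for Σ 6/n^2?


lim(n→∞) 6/n^2 = 0
lim aₙ = 0 → nth-term test is INCONCLUSIVE
(Need other tests; this is actually a convergent p-series with p=2 > 1)

Inconclusive (lim aₙ = 0; need another test)


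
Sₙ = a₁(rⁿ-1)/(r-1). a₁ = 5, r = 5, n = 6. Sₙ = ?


Sₙ = 5×(5^6 - 1)/(5 - 1)
= 5×(15625 - 1)/4
= 5×15624/4
= 19530

S_6 = 19530


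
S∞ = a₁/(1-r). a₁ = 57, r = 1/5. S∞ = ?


S∞ = a₁/(1-r) = 57/(1 - 1/5)
= 57/(4/5)
= 285/4

S∞ = 285/4


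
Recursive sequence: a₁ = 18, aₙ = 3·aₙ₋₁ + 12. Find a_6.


Computing step by step:
a_1 = 18
a_2 = 66
a_3 = 210
a_4 = 642
a_5 = 1938
a_6 = 5826


a_6 = 5826


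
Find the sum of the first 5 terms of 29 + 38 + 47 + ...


aₙ = 29 + (5-1)×9 = 65
Sₙ = n(a₁+aₙ)/2 = 5×(29+65)/2
= 5×94/2 = 235

S_5 = 235


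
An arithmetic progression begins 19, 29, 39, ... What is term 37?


aₙ = a₁ + (n-1)d
= 19 + (37-1)×10
= 19 + 360
= 379

a_37 = 379


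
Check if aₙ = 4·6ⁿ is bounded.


aₙ = 4·6ⁿ → as n→∞, aₙ→∞ (since base 6 > 1)
No finite upper bound exists
The sequence is UNBOUNDED

Unbounded (aₙ → ∞ as n → ∞)


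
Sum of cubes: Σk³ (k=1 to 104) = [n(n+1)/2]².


n(n+1)/2 = 104×105/2 = 5460
Σk³ = 5460² = 29811600

Σk³ = 29811600


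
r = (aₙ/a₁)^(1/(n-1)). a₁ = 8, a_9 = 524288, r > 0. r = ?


r^(n-1) = aₙ/a₁
r^8 = 524288/8 = 65536
r = 65536^(1/8)
= ±4; taking r > 0 gives r = 4

r = 4


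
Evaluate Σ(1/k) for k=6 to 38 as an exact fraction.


Σₖ₌6^38 1/k = 1/6 + 1/7 + 1/8 + ... + 1/38
= 944517924598993/485721041551200
≈ 1.9446

Sum = 944517924598993/485721041551200 ≈ 1.9446


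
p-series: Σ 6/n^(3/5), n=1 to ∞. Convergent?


p-series test: Σ c/n^p converges if p > 1, diverges if p ≤ 1 (constant c > 0 doesn't affect convergence).
p = 3/5
3/5 ≤ 1 → DIVERGES

Diverges (p = 3/5 ≤ 1)


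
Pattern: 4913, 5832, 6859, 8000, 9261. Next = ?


Pattern: perfect cubes: n³
Terms: 4913, 5832, 6859, 8000, 9261
Next term = 10648

Next term = 10648


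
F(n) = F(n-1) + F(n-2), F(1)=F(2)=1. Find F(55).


Fibonacci sequence: 1, 1, 2, 3, 5, 8, 13, 21, 34, 55, 89, ...
F(55) = 139583862445

F(55) = 139583862445


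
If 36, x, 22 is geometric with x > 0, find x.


GM = √(36×22) = √792 = 28.1425

GM = 28.1425


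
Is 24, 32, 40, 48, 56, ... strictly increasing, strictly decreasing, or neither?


Differences: 8, 8, 8, 8
All differences > 0 → strictly INCREASING

Monotonically increasing


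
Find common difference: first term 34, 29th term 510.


d = (aₙ - a₁)/(n-1)
= (510 - 34)/(29-1)
= 476/28 = 17

d = 17


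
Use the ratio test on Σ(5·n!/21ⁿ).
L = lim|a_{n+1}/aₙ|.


aₙ = 5·n!/21^n
a_{n+1}/aₙ = (n+1)!/21^(n+1) × 21^n/n!  (constant 5 cancels)
= (n+1)/21
L = lim(n→∞) (n+1)/21 = ∞
L > 1 → series DIVERGES

Diverges (ratio test: L = ∞ > 1)


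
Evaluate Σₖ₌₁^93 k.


n(n+1)/2 = 93×94/2 = 8742/2 = 4371

Σk = 4371


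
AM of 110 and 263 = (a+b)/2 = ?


AM = (110 + 263)/2 = 373/2 = 186.5

AM = 186.5


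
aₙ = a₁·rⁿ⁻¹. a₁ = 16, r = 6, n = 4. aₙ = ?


aₙ = a₁·r^(n-1)
= 16×6^3
= 16×216
= 3456

a_4 = 3456


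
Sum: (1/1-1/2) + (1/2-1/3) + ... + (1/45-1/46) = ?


Telescoping: adjacent terms cancel.
= 1/1 - 1/46
= 1 - 1/46 = 45/46

Sum = 45/46


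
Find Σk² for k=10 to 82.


Σₖ₌10^82 k² = Σₖ₌₁^82 k² − Σₖ₌₁^9 k²
= 82·83·165/6 − 9·10·19/6
= 187165 − 285 = 186880

Σk² = 186880


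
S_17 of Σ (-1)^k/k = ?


S = -1 + 1/2 - 1/3 + 1/4 - 1/5 + 1/6 - 1/7 + 1/8 ± ...
= -0.7217
(Full series converges to -ln(2) ≈ -0.6931)

S_17 = -0.7217


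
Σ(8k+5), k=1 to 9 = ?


Σ(8k+5) = 8·Σk + 5·n
= 8·45 + 5·9
= 360 + 45 = 405

Σ = 405


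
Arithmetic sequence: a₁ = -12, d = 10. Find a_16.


aₙ = a₁ + (n-1)d
= -12 + (16-1)×10
= -12 + 150
= 138

a_16 = 138


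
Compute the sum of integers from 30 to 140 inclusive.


Σₖ₌30^140 k = Σₖ₌₁^140 k − Σₖ₌₁^29 k
= 140·141/2 − 29·30/2
= 9870 − 435 = 9435

Σk = 9435


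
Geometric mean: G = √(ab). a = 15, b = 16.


GM = √(15×16) = √240 = 15.4919

GM = 15.4919


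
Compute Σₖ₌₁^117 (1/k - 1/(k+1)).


Telescoping: adjacent terms cancel.
= 1/1 - 1/118
= 1 - 1/118 = 117/118

Sum = 117/118


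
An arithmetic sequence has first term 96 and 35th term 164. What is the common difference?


d = (aₙ - a₁)/(n-1)
= (164 - 96)/(35-1)
= 68/34 = 2

d = 2


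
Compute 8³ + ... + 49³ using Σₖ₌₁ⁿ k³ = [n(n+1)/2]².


Σₖ₌8^49 k³ = [49·50/2]² − [7·8/2]²
= 1500625 − 784 = 1499841

Σk³ = 1499841


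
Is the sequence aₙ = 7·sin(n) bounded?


For all n, -1 ≤ sin(n) ≤ 1, so -7 ≤ 7·sin(n) ≤ 7
Lower bound: -7, Upper bound: 7
The sequence IS bounded

Bounded (-7 ≤ aₙ ≤ 7)


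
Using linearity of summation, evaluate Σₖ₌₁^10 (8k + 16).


Σ(8k+16) = 8·Σk + 16·n
= 8·55 + 16·10
= 440 + 160 = 600

Σ = 600


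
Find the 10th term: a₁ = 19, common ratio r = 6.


aₙ = a₁·r^(n-1)
= 19×6^9
= 19×10077696
= 191476224

a_10 = 191476224


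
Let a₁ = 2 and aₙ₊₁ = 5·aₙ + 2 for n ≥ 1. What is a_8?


Computing step by step:
a_1 = 2
a_2 = 12
a_3 = 62
a_4 = 312
a_5 = 1562
a_6 = 7812
a_7 = 39062
a_8 = 195312


a_8 = 195312


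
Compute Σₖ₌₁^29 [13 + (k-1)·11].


aₙ = 13 + (29-1)×11 = 321
Sₙ = n(a₁+aₙ)/2 = 29×(13+321)/2
= 29×334/2 = 4843

S_29 = 4843


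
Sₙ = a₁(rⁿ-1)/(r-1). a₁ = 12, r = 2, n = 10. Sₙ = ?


Sₙ = 12×(2^10 - 1)/(2 - 1)
= 12×(1024 - 1)/1
= 12×1023/1
= 12276

S_10 = 12276


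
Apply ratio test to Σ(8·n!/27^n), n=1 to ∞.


aₙ = 8·n!/27^n
a_{n+1}/aₙ = (n+1)!/27^(n+1) × 27^n/n!  (constant 8 cancels)
= (n+1)/27
L = lim(n→∞) (n+1)/27 = ∞
L > 1 → series DIVERGES

Diverges (ratio test: L = ∞ > 1)


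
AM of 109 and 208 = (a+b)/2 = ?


AM = (109 + 208)/2 = 317/2 = 158.5

AM = 158.5


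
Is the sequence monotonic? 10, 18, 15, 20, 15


Differences: 8, -3, 5, -5
Difference at position 1 is +8 (> 0) but position 2 is -3 (< 0) — sequence both rises and falls
→ NOT monotonic

Not monotonic


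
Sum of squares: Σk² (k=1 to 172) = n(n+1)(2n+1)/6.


n = 172
n(n+1)(2n+1)/6 = 172×173×345/6
= 10265820/6 = 1710970

Σk² = 1710970


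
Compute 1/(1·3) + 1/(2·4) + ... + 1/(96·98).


1/(k(k+2)) = (1/2)·(1/k - 1/(k+2)) (partial fractions)
Telescoping: Σ = (1/2)·(1 + 1/2 - 1/97 - 1/98) = 3516/4753

Sum = 3516/4753


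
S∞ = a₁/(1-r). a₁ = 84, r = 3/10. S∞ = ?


S∞ = a₁/(1-r) = 84/(1 - 3/10)
= 84/(7/10)
= 120

S∞ = 120


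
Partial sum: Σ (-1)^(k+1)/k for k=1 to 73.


S = 1 - 1/2 + 1/3 - 1/4 + 1/5 - 1/6 + 1/7 - 1/8 ± ...
= 0.6999
(Full series converges to +ln(2) ≈ +0.6931)

S_73 = 0.6999


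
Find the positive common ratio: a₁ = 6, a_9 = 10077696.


r^(n-1) = aₙ/a₁
r^8 = 10077696/6 = 1679616
r = 1679616^(1/8)
= ±6; taking r > 0 gives r = 6

r = 6


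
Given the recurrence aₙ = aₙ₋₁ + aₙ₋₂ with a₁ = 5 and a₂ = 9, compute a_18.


Computing iteratively: 5, 9, 14, 23, 37, 60, 97, 157, 254, 411, 665, 1076, ...
a_18 = 19308

a_18 = 19308


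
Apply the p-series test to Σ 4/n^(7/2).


p-series test: Σ c/n^p converges if p > 1, diverges if p ≤ 1 (constant c > 0 doesn't affect convergence).
p = 7/2
7/2 > 1 → CONVERGES

Converges (p = 7/2 > 1)


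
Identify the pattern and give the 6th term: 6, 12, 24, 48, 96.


Pattern: geometric (r=2)
Terms: 6, 12, 24, 48, 96
Next term = 192

Next term = 192


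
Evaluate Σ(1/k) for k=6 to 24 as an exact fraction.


Σₖ₌6^24 1/k = 1/6 + 1/7 + 1/8 + ... + 1/24
= 2663951683/1784742960
≈ 1.4926

Sum = 2663951683/1784742960 ≈ 1.4926


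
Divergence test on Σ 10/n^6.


lim(n→∞) 10/n^6 = 0
lim aₙ = 0 → nth-term test is INCONCLUSIVE
(Need other tests; this is actually a convergent p-series with p=6 > 1)

Inconclusive (lim aₙ = 0; need another test)


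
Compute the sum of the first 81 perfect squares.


n = 81
n(n+1)(2n+1)/6 = 81×82×163/6
= 1082646/6 = 180441

Σk² = 180441


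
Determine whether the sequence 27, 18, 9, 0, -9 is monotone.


Differences: -9, -9, -9, -9
All differences < 0 → strictly DECREASING

Monotonically decreasing


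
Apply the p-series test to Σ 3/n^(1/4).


p-series test: Σ c/n^p converges if p > 1, diverges if p ≤ 1 (constant c > 0 doesn't affect convergence).
p = 1/4
1/4 ≤ 1 → DIVERGES

Diverges (p = 1/4 ≤ 1)


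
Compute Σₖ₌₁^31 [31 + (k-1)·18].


aₙ = 31 + (31-1)×18 = 571
Sₙ = n(a₁+aₙ)/2 = 31×(31+571)/2
= 31×602/2 = 9331

S_31 = 9331


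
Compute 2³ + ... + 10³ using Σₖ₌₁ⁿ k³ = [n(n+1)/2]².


Σₖ₌2^10 k³ = [10·11/2]² − [1·2/2]²
= 3025 − 1 = 3024

Σk³ = 3024


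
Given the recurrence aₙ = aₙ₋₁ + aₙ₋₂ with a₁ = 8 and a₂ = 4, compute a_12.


Computing iteratively: 8, 4, 12, 16, 28, 44, 72, 116, 188, 304, 492, 796
a_12 = 796

a_12 = 796


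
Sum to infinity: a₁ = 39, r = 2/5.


S∞ = a₁/(1-r) = 39/(1 - 2/5)
= 39/(3/5)
= 65

S∞ = 65


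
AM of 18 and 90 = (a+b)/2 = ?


AM = (18 + 90)/2 = 108/2 = 54

AM = 54


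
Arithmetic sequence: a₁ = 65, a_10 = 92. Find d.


d = (aₙ - a₁)/(n-1)
= (92 - 65)/(10-1)
= 27/9 = 3

d = 3


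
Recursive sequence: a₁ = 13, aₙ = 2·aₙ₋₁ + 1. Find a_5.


Computing step by step:
a_1 = 13
a_2 = 27
a_3 = 55
a_4 = 111
a_5 = 223


a_5 = 223


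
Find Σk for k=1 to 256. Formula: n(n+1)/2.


n(n+1)/2 = 256×257/2 = 65792/2 = 32896

Σk = 32896


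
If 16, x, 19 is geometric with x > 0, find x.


GM = √(16×19) = √304 = 17.4356

GM = 17.4356


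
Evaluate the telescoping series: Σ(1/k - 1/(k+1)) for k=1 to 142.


Telescoping: adjacent terms cancel.
= 1/1 - 1/143
= 1 - 1/143 = 142/143

Sum = 142/143


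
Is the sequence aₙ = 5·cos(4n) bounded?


For all n, -1 ≤ cos(4n) ≤ 1, so -5 ≤ 5·cos(4n) ≤ 5
Lower bound: -5, Upper bound: 5
The sequence IS bounded

Bounded (-5 ≤ aₙ ≤ 5)


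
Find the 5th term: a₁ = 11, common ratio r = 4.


aₙ = a₁·r^(n-1)
= 11×4^4
= 11×256
= 2816

a_5 = 2816


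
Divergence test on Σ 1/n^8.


lim(n→∞) 1/n^8 = 0
lim aₙ = 0 → nth-term test is INCONCLUSIVE
(Need other tests; this is actually a convergent p-series with p=8 > 1)

Inconclusive (lim aₙ = 0; need another test)


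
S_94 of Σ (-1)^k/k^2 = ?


S = -1 + 1/4 - 1/9 + 1/16 - 1/25 + 1/36 - 1/49 + 1/64 ± ...
= -0.8224
(Full series converges to -π²/12 ≈ -0.8225)

S_94 = -0.8224


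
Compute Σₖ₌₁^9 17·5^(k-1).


Sₙ = 17×(5^9 - 1)/(5 - 1)
= 17×(1953125 - 1)/4
= 17×1953124/4
= 8300777

S_9 = 8300777


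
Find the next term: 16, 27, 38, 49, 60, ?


Pattern: arithmetic (d=11)
Terms: 16, 27, 38, 49, 60
Next term = 71

Next term = 71
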